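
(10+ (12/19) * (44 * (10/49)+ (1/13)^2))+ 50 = 10333248/157339 = 65.68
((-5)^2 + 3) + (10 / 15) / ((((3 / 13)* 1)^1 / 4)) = 356/9 = 39.56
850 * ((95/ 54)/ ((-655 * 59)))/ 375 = -323/3130245 = 0.00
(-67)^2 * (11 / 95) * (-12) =-592548/95 = -6237.35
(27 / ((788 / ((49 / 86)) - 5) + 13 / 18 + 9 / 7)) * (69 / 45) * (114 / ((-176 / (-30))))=15610077/26778070 = 0.58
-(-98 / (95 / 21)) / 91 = 294/1235 = 0.24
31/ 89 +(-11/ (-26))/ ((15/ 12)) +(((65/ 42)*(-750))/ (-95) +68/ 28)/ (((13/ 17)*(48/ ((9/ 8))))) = 1.14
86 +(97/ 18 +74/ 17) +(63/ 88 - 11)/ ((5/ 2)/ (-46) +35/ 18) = 47568560/526779 = 90.30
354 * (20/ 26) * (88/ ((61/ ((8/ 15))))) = 166144/793 = 209.51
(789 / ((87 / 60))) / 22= 7890/319 = 24.73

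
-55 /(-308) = 5/28 = 0.18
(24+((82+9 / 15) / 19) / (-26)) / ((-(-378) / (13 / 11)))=58867/790020 = 0.07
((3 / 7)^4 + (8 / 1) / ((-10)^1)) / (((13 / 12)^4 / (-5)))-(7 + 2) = -426424185/68574961 = -6.22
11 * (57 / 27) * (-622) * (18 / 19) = -13684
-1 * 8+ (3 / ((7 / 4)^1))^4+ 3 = 8731/2401 = 3.64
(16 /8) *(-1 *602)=-1204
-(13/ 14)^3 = -2197/2744 = -0.80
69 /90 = 23/30 = 0.77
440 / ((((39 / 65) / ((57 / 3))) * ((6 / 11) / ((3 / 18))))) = 114950/27 = 4257.41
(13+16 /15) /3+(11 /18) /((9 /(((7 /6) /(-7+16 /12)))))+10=404147/27540 = 14.67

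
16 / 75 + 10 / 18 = 173/225 = 0.77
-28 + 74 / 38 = -495/19 = -26.05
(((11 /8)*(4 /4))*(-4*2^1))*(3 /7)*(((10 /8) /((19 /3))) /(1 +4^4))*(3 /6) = -495/273448 = 0.00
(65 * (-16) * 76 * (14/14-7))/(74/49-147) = -23237760/7129 = -3259.61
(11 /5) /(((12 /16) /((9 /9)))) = 44/15 = 2.93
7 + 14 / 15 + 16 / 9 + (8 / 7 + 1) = 3734/315 = 11.85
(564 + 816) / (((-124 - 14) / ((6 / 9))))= -20/3 = -6.67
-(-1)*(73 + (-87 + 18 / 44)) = -299/22 = -13.59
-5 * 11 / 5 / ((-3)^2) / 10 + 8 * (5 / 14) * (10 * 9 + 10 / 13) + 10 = 2204899/8190 = 269.22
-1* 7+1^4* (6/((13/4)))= -67/13 = -5.15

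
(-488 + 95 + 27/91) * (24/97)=-857664/8827 = -97.16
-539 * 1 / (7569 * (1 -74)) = 539/552537 = 0.00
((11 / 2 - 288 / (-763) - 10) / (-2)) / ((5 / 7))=2.89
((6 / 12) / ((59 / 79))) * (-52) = -34.81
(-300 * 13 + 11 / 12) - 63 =-47545/12 = -3962.08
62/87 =0.71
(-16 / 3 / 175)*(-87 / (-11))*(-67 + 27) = 3712/385 = 9.64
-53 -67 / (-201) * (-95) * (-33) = 992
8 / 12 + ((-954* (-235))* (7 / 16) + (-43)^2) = 2398387/24 = 99932.79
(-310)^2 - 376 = 95724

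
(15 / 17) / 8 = 15/136 = 0.11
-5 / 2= -2.50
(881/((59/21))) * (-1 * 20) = -370020/59 = -6271.53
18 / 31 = 0.58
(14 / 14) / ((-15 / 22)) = -22/15 = -1.47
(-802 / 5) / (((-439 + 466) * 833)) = -0.01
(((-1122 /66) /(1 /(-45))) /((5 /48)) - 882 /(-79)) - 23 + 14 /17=9848203/1343 = 7332.99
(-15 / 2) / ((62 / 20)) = -75/31 = -2.42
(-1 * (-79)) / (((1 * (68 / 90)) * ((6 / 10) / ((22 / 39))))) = 21725/221 = 98.30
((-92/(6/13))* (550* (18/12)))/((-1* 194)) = 82225/97 = 847.68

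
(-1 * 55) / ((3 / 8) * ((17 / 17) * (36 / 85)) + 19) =-9350/3257 = -2.87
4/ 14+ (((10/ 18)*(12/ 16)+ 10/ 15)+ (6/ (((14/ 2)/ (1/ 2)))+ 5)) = 571/84 = 6.80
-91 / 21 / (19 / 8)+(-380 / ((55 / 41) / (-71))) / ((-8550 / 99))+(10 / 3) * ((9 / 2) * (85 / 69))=-7086817/32775 = -216.23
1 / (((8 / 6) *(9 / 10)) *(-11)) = -5/66 = -0.08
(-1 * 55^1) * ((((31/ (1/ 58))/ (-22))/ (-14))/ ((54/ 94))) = -558.90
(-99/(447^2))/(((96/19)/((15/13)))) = -1045/9235616 = 0.00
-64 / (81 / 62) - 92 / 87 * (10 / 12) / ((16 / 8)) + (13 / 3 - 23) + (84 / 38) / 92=-139751341/2053026 = -68.07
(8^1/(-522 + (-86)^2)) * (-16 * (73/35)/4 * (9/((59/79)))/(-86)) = 415224/305188415 = 0.00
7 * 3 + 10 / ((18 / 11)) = 244/9 = 27.11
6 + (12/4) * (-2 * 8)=-42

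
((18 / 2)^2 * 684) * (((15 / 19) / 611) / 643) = 43740/392873 = 0.11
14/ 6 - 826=-2471/3 = -823.67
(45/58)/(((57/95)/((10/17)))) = 375/493 = 0.76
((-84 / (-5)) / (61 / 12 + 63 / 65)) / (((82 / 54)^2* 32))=597051/15872002 = 0.04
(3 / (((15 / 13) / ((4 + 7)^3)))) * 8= 138424/5 = 27684.80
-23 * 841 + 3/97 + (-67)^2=-1440835/97 = -14853.97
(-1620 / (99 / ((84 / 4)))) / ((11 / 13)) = -49140/121 = -406.12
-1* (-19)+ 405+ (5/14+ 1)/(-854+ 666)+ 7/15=16757659/39480 = 424.46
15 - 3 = 12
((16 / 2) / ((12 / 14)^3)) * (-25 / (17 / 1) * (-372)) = 1063300/153 = 6949.67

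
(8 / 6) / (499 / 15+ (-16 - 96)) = -20/1181 = -0.02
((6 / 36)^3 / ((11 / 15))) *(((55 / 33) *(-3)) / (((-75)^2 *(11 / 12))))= -1/163350 = 0.00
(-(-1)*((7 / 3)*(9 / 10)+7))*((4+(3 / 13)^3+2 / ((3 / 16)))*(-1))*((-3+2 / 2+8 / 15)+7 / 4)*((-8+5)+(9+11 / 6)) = -541117157/1825200 = -296.47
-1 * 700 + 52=-648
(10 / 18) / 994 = 5/8946 = 0.00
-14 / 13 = -1.08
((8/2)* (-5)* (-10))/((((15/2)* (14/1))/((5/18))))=100/189 = 0.53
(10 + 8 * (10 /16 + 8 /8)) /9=2.56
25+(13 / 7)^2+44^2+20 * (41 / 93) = 8992174/4557 = 1973.27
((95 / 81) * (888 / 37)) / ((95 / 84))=224/9 = 24.89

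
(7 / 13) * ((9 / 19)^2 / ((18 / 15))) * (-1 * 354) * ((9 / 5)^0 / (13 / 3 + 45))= -501795/694564 = -0.72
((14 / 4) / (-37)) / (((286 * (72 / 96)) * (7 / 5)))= -5/15873 = 0.00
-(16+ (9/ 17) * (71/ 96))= -16.39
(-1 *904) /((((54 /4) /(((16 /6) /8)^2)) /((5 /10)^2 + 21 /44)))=-14464/2673 = -5.41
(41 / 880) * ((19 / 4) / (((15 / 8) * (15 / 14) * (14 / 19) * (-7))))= -14801/693000 = -0.02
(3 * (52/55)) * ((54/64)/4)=0.60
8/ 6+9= 31/3 = 10.33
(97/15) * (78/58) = 1261/145 = 8.70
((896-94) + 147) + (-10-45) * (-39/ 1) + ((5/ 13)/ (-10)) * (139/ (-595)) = 47864319/15470 = 3094.01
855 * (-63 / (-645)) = 3591/43 = 83.51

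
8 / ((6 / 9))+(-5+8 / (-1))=-1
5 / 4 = 1.25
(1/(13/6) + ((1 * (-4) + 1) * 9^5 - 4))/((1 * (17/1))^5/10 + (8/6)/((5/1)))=-1.25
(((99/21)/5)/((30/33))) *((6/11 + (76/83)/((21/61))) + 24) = 2868833/101675 = 28.22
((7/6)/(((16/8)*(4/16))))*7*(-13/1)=-637/3 = -212.33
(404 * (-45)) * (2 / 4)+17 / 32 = -9089.47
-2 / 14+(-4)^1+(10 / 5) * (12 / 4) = 13/7 = 1.86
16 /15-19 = -269/15 = -17.93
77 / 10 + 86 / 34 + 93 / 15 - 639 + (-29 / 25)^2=-13201031/21250 = -621.22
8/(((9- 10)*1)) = -8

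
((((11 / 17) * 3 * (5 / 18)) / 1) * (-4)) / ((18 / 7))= -385/459 = -0.84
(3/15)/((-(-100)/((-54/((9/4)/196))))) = -1176/125 = -9.41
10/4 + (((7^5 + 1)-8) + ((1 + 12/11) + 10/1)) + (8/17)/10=31443373/1870 = 16814.64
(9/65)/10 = 9/650 = 0.01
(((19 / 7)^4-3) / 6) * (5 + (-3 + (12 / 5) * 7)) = 5786546/36015 = 160.67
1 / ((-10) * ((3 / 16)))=-8/15 = -0.53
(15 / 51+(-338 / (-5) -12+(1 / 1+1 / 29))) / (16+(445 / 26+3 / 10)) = 1824277/1070796 = 1.70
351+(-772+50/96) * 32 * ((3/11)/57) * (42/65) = 274.68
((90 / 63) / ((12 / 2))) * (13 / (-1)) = -65/21 = -3.10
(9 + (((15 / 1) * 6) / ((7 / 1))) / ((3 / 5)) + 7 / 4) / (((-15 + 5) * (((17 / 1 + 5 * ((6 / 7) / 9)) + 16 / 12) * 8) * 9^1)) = -901/379200 = 0.00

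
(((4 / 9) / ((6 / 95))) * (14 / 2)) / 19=70/27 = 2.59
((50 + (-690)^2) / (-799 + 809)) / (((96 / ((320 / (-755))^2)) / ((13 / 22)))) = 39615680/752433 = 52.65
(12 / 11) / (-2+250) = 3/682 = 0.00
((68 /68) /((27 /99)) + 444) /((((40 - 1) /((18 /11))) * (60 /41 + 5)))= 110126/37895 = 2.91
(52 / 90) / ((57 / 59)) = 1534/2565 = 0.60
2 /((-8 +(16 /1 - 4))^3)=1/32 = 0.03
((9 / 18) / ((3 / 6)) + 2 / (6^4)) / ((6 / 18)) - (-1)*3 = 1297/216 = 6.00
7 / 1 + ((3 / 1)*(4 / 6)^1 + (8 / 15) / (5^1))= 683/75 = 9.11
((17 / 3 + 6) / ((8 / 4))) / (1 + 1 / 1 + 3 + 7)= 0.49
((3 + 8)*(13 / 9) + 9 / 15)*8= 5936/45 = 131.91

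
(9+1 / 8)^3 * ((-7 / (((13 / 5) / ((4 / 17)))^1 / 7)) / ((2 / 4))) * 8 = -95309165/1768 = -53907.90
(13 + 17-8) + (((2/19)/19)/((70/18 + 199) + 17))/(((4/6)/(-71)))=15715301/714419 = 22.00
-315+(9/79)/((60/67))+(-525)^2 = 434990001/1580 = 275310.13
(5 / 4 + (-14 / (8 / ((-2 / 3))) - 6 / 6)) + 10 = 137/12 = 11.42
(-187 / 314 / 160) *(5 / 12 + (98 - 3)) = -42823/120576 = -0.36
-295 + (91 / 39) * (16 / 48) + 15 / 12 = -10547/36 = -292.97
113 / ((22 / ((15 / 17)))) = 1695/374 = 4.53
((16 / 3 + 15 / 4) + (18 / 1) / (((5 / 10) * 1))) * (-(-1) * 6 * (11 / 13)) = 5951/26 = 228.88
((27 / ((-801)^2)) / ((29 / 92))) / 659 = 92/454134693 = 0.00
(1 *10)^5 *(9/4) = 225000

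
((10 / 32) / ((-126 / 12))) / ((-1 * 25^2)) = 1/21000 = 0.00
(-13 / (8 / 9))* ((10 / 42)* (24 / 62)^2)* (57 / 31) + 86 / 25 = 12932432/5213425 = 2.48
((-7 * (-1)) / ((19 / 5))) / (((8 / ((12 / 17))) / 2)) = 105/323 = 0.33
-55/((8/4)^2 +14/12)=-330/31 = -10.65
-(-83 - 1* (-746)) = -663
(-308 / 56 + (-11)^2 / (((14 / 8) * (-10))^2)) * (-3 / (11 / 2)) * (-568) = -1937448/1225 = -1581.59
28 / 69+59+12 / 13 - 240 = -161165/897 = -179.67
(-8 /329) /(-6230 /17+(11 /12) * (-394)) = 816/24418051 = 0.00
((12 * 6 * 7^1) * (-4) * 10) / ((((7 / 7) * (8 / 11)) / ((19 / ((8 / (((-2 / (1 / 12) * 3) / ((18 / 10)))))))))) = 2633400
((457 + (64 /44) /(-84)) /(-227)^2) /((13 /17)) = 1794571/154741587 = 0.01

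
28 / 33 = 0.85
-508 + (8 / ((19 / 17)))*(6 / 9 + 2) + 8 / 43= -1197868/2451 = -488.73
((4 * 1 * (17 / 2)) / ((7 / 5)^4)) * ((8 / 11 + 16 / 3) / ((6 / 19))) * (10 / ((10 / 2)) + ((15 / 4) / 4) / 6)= 116078125/316932 = 366.26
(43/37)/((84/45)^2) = 9675/29008 = 0.33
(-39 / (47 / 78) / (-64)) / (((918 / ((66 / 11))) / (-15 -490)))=-85345/25568 = -3.34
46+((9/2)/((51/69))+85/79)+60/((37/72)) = 16887083/99382 = 169.92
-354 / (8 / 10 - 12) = 885/28 = 31.61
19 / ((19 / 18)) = 18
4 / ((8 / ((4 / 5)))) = 2/5 = 0.40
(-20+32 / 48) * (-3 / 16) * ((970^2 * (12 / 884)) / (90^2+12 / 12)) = 20464575/3580642 = 5.72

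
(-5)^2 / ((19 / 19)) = 25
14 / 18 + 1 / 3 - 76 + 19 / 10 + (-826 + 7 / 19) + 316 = -996281/1710 = -582.62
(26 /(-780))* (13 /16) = -13/480 = -0.03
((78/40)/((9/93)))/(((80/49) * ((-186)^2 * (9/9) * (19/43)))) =27391/33926400 = 0.00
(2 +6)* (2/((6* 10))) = 4/15 = 0.27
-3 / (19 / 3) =-9/19 = -0.47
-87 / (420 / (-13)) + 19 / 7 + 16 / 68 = 13429/2380 = 5.64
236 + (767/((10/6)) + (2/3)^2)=31349/45 = 696.64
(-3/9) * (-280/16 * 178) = 3115/3 = 1038.33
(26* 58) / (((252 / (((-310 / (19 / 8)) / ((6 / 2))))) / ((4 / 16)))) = -233740/3591 = -65.09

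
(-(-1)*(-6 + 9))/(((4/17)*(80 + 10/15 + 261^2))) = 153/818420 = 0.00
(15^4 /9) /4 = 5625/4 = 1406.25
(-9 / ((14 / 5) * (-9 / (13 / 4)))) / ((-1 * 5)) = -13/56 = -0.23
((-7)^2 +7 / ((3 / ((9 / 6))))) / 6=35/4 = 8.75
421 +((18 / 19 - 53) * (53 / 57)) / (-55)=25129282/59565 = 421.88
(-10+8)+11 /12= -13/12 = -1.08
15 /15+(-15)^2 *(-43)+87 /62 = -599701/62 = -9672.60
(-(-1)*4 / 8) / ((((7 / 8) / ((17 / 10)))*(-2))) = -17/35 = -0.49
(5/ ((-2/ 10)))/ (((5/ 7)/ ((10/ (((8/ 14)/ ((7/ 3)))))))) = -8575/6 = -1429.17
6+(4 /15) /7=634/105 = 6.04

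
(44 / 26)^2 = 484/169 = 2.86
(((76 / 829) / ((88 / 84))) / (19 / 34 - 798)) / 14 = -102/13012813 = 0.00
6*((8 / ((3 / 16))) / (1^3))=256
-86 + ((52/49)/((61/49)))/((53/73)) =-274242/3233 = -84.83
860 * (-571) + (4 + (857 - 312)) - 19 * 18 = -490853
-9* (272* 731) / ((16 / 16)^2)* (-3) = 5368464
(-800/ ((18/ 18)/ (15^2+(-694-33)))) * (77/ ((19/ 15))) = 463848000/19 = 24413052.63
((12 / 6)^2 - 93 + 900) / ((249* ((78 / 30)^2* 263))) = 20275/11067303 = 0.00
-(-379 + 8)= 371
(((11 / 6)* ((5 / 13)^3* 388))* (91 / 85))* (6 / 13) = 20.00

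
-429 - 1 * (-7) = -422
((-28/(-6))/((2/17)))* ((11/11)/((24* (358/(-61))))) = -7259/25776 = -0.28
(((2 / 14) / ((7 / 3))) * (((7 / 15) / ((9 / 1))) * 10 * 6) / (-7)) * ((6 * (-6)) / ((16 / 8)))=24/49 = 0.49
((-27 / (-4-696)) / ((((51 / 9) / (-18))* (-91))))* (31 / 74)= 22599/40067300 = 0.00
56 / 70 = 4/5 = 0.80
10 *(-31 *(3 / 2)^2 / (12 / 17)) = -7905/8 = -988.12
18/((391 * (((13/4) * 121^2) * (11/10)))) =720/818622233 = 0.00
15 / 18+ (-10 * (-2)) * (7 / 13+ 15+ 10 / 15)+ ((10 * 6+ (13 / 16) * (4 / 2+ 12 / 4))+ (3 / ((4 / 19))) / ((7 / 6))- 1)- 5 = 1726289/4368 = 395.21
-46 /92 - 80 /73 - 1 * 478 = -479.60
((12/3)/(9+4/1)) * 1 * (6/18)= 4/39 = 0.10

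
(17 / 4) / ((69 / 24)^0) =17/4 = 4.25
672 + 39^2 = 2193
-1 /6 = -0.17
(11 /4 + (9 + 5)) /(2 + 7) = 67/36 = 1.86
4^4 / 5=256/5 = 51.20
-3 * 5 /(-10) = 3/2 = 1.50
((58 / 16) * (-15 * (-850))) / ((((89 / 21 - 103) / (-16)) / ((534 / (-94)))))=-121952250/2867 = -42536.54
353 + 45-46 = 352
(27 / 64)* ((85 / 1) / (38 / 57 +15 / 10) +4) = 18.24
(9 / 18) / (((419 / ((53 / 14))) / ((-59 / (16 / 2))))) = -3127/93856 = -0.03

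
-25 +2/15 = -24.87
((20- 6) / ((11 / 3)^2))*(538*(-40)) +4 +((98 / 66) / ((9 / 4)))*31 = -73131136/3267 = -22384.80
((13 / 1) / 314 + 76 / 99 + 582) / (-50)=-18117203/1554300 = -11.66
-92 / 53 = -1.74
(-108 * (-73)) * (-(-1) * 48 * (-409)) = -154778688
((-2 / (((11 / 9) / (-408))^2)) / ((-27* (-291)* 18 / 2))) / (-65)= 0.05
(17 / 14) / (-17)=-1/14 = -0.07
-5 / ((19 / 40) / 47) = -9400/19 = -494.74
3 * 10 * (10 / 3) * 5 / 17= 500/17 = 29.41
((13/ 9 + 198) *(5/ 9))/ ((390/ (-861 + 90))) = -461315/2106 = -219.05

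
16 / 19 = 0.84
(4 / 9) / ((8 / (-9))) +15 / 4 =13/4 = 3.25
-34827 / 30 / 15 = -11609/150 = -77.39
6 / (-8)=-3/4 = -0.75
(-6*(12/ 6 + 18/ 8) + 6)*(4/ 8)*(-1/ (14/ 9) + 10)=-5109/56 = -91.23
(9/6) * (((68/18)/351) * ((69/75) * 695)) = 54349/5265 = 10.32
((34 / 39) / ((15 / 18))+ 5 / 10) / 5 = 201/650 = 0.31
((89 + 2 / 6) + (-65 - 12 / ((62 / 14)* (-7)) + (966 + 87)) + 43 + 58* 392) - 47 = 2214304/93 = 23809.72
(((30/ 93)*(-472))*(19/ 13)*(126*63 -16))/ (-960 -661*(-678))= -355222480/90110397 = -3.94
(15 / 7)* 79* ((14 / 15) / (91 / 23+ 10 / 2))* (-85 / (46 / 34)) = -114155/103 = -1108.30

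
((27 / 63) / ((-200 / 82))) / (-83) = 123/58100 = 0.00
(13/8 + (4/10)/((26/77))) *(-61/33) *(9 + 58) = -1990369/5720 = -347.97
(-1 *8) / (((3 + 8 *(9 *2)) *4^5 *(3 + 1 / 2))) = -1/65856 = 0.00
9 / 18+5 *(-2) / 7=-13/14 = -0.93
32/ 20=8/5 = 1.60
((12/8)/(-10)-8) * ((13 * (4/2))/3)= -2119/30 = -70.63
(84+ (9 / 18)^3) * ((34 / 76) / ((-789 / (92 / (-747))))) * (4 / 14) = 263143/156775878 = 0.00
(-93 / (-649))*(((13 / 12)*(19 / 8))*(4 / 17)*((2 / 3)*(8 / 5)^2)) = 122512/827475 = 0.15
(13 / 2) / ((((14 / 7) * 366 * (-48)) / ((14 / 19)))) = -91/667584 = 0.00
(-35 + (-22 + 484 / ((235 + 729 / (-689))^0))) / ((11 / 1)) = 427/11 = 38.82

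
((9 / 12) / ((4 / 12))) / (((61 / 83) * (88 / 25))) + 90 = 1951155/21472 = 90.87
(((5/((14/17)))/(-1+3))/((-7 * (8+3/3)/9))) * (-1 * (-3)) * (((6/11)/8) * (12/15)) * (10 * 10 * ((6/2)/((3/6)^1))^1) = -22950/539 = -42.58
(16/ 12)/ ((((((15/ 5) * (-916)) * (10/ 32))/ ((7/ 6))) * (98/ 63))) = -4/3435 = 0.00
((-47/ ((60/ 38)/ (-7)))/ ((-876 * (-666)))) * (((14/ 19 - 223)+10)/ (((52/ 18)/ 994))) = -17822917/683280 = -26.08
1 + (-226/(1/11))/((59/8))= -19829/59 = -336.08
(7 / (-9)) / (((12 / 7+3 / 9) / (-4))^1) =196/129 = 1.52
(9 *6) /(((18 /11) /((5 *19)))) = 3135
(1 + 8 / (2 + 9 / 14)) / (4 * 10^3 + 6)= 149/148222 = 0.00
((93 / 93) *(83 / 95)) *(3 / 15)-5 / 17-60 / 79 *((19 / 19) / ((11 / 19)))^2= -184119376/77188925 = -2.39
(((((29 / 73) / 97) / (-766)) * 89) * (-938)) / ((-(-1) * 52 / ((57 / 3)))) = 22999291/141025196 = 0.16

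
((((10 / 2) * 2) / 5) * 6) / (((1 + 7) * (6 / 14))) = 3.50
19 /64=0.30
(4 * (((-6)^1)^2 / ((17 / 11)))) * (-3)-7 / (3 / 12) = -5228/17 = -307.53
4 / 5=0.80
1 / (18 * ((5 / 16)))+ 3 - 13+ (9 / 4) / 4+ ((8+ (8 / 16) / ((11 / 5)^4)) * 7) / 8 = -1476502/658845 = -2.24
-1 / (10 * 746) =-1/7460 = 0.00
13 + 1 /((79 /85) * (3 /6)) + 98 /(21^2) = 10931/711 = 15.37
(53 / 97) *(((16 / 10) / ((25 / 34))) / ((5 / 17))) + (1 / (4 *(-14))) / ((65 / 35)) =25426863/6305000 = 4.03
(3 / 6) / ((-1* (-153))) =1/306 = 0.00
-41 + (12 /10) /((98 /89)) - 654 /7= -32668/245 = -133.34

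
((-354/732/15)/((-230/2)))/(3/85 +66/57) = 19057/81107430 = 0.00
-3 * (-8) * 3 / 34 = 36/17 = 2.12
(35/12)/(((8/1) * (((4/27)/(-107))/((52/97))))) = -438165/3104 = -141.16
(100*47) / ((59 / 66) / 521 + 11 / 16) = 6819.34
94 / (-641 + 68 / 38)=-1786/12145 = -0.15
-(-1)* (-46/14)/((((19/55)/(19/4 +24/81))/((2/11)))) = -62675/7182 = -8.73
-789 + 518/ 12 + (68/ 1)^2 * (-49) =-1363931/6 = -227321.83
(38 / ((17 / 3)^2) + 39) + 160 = 57853/289 = 200.18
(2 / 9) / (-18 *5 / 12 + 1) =-0.03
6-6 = 0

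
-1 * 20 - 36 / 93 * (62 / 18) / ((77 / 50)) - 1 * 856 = -202556/231 = -876.87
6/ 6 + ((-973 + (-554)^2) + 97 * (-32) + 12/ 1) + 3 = 302855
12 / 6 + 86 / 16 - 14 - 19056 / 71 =-156211/568 = -275.02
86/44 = 43/22 = 1.95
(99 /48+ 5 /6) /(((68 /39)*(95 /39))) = 70473/103360 = 0.68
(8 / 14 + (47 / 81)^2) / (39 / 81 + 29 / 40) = 1668280/2216403 = 0.75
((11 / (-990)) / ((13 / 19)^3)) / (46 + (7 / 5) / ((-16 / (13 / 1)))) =-54872/70965297 = 0.00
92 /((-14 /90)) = -4140/7 = -591.43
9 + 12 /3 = 13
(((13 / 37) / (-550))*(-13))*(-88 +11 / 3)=-0.70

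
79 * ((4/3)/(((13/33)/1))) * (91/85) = 24332/85 = 286.26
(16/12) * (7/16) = 7/12 = 0.58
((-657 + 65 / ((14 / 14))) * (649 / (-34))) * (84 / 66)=244496/17 = 14382.12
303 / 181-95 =-16892/181 = -93.33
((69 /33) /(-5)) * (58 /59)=-0.41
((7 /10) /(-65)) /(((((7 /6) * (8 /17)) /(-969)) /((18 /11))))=444771/14300 = 31.10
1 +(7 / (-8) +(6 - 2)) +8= 97/8 = 12.12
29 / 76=0.38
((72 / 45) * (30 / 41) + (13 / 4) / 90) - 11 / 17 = 140461/250920 = 0.56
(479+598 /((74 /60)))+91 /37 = 35754/37 = 966.32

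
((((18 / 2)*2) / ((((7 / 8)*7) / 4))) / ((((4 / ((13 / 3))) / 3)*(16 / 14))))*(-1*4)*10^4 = -9360000/7 = -1337142.86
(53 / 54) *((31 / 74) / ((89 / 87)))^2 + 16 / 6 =245613663/86750792 = 2.83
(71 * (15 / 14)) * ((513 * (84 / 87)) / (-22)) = -1712.68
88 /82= 44/41 = 1.07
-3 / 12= -1/4 = -0.25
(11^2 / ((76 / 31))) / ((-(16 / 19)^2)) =-69.60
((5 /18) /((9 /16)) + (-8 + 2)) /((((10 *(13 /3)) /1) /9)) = -223/195 = -1.14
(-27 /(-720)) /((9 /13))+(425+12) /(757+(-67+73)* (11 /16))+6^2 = 53527157/1461360 = 36.63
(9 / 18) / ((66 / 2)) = 1/66 = 0.02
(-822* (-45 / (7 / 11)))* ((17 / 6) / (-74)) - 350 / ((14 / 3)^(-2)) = -45910495/4662 = -9847.81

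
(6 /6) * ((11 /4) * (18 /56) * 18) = 891/56 = 15.91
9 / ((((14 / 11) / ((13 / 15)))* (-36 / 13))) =-1859/840 = -2.21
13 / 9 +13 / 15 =104/45 = 2.31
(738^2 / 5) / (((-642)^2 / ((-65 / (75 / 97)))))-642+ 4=-188970773/286225 = -660.22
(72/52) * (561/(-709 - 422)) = -3366/4901 = -0.69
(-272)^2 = 73984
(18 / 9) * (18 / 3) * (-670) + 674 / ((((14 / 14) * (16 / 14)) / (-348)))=-213273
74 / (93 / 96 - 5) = -2368/129 = -18.36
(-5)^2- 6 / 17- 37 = -210/17 = -12.35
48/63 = 16/21 = 0.76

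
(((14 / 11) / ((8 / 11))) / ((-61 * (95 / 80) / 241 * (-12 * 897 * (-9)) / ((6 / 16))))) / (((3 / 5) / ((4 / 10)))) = -1687/112279284 = 0.00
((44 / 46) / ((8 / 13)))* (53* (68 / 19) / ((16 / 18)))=1159587/3496 = 331.69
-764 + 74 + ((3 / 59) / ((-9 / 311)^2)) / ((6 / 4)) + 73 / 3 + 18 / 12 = -623.69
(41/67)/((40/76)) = 779/670 = 1.16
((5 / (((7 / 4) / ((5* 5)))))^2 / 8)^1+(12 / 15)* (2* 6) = 158602/245 = 647.36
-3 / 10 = -0.30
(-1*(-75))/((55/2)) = 30/11 = 2.73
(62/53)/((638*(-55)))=-31/929885 = 0.00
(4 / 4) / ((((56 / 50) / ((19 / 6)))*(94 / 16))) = 475/987 = 0.48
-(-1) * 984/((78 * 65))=164/845 = 0.19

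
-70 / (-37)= 70/37 = 1.89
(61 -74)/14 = -13/14 = -0.93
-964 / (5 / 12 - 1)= 11568/7 = 1652.57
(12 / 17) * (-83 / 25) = -996/425 = -2.34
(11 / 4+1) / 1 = 15/4 = 3.75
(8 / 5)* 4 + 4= 10.40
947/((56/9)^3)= 690363/175616 = 3.93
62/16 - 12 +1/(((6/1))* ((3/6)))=-187/24 = -7.79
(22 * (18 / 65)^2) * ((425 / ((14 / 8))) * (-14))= -969408/169 = -5736.14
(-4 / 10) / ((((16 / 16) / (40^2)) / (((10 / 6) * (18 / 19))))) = -19200/19 = -1010.53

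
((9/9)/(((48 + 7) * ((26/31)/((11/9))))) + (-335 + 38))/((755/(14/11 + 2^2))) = -10076311/4858425 = -2.07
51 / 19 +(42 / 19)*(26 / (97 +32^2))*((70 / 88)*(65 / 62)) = 2.73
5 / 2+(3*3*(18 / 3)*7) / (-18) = -37/2 = -18.50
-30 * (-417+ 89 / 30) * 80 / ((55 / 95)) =18879920/11 = 1716356.36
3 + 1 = 4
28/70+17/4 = 93/20 = 4.65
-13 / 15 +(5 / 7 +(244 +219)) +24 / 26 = 463.77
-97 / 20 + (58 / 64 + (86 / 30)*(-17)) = -5057/96 = -52.68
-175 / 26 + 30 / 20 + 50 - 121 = -991/13 = -76.23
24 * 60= 1440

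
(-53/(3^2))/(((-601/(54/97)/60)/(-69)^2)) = 90839880/58297 = 1558.23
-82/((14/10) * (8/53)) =-10865/28 = -388.04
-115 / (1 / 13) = -1495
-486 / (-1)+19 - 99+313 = 719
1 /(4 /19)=4.75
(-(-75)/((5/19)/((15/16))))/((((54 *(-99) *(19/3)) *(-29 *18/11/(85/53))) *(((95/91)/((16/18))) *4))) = 38675/681247584 = 0.00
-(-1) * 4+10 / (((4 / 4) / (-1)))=-6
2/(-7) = -2/7 = -0.29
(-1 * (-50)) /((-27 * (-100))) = 1/54 = 0.02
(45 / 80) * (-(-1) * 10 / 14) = 45/112 = 0.40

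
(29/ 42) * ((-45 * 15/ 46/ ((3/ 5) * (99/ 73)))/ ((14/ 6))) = -264625/49588 = -5.34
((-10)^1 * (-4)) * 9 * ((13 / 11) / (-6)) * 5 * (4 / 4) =-3900/11 = -354.55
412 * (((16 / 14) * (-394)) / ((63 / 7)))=-1298624/63 = -20613.08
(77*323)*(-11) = -273581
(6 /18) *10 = 10/3 = 3.33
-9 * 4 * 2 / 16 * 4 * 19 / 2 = -171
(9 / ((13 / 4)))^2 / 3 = 432/169 = 2.56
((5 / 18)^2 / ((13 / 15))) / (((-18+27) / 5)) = 625/12636 = 0.05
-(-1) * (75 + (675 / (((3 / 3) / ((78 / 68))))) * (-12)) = -156675/17 = -9216.18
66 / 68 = 33/34 = 0.97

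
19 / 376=0.05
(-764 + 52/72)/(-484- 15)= 13739/8982 = 1.53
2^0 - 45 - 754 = -798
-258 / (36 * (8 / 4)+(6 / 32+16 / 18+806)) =-0.29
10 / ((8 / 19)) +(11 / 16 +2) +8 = 551/16 = 34.44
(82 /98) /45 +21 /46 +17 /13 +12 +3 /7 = 18738983/1318590 = 14.21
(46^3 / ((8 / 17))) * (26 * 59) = 317291026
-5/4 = -1.25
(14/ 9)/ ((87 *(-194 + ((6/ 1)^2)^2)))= 7/431433 = 0.00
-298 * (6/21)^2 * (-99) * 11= 1298088/49 = 26491.59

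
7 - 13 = -6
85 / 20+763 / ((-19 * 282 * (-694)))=3951046/929613 = 4.25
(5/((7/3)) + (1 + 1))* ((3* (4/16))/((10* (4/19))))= 1653/1120 = 1.48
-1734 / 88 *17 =-334.98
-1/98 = -0.01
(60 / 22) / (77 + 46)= 10/451 = 0.02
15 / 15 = 1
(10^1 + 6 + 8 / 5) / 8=11/5 = 2.20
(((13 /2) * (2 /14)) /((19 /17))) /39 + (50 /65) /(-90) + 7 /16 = 0.45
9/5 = 1.80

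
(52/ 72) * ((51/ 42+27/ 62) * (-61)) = -141947/1953 = -72.68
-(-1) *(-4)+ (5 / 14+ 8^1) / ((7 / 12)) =506/49 = 10.33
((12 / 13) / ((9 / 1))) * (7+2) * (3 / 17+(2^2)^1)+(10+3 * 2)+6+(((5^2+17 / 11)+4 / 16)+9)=61.65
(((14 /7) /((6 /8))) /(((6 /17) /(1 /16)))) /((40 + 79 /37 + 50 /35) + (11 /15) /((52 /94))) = 286195/27205638 = 0.01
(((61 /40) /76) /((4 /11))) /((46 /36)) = 6039/139840 = 0.04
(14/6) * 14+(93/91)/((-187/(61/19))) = 31668635/969969 = 32.65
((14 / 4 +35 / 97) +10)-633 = -120113/194 = -619.14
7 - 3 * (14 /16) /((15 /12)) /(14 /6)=6.10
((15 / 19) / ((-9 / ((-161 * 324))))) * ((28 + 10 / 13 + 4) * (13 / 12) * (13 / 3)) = 703908.95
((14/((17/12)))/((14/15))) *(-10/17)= -1800/289 = -6.23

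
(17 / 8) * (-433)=-7361/8 = -920.12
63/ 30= 21/10 = 2.10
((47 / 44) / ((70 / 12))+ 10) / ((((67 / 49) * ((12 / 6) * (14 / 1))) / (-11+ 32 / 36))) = -713531/265320 = -2.69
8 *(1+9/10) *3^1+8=53.60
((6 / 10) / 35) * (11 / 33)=1/175 = 0.01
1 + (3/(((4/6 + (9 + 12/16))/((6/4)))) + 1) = 2.43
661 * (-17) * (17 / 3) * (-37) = 7068073/3 = 2356024.33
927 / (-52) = -927/52 = -17.83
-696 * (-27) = 18792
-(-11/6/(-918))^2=-121/30338064 = 0.00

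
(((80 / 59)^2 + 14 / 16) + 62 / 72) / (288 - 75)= 895925/53384616 = 0.02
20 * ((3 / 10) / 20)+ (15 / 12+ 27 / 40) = 2.22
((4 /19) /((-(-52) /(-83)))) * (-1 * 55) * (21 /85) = 19173/4199 = 4.57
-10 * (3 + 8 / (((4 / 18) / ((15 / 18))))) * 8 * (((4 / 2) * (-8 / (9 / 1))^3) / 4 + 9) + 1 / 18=-11096773/486 = -22832.87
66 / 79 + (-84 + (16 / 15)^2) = -1458026/17775 = -82.03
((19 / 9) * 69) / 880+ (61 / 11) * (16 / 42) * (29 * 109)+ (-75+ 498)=131225539/18480 = 7100.95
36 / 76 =9/19 = 0.47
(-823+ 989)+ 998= 1164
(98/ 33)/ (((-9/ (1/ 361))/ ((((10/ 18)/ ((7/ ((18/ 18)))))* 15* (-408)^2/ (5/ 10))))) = -12947200/35739 = -362.27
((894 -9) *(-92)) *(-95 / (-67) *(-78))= 603322200/67 = 9004808.96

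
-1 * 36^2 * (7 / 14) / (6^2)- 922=-940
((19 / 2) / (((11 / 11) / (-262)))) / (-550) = 2489/550 = 4.53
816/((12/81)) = 5508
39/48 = 13/16 = 0.81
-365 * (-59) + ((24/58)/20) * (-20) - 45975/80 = 9725393/464 = 20959.90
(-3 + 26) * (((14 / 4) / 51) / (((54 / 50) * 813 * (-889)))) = -575/284353254 = 0.00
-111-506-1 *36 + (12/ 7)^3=-222251/343 = -647.96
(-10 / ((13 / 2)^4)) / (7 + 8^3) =-160/14823159 = 0.00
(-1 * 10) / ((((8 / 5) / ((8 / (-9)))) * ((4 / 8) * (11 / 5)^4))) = 62500/131769 = 0.47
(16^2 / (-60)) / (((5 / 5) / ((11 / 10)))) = -352/75 = -4.69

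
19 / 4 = 4.75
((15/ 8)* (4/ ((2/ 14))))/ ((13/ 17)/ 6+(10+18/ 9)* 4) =1.09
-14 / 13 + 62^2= 49958/13 = 3842.92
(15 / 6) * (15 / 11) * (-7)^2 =167.05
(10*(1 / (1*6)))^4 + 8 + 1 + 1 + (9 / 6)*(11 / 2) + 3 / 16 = 33895/1296 = 26.15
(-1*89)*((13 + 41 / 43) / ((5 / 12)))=-128160/43 = -2980.47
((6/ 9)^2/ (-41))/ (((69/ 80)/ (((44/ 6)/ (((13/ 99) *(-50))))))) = 7744/551655 = 0.01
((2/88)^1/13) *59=59/572 = 0.10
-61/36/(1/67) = -113.53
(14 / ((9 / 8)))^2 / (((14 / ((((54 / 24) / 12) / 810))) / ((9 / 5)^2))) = 28/3375 = 0.01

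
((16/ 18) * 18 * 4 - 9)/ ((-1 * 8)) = -55/8 = -6.88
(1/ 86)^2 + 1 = 7397/7396 = 1.00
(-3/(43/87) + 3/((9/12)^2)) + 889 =114586/129 = 888.26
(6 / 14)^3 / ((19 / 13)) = 351/6517 = 0.05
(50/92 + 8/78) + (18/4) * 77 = 311390/897 = 347.15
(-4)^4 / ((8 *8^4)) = 1/128 = 0.01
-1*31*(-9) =279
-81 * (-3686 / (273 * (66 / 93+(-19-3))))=-514197/10010 = -51.37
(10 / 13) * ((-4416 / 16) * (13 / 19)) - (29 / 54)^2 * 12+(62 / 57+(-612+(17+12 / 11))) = -37660868/50787 = -741.55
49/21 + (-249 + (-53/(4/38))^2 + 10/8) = 1519601/6 = 253266.83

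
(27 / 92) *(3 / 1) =81/92 = 0.88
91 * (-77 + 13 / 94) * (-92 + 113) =-146882.71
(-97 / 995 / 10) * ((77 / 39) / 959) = -1067/53162850 = 0.00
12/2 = 6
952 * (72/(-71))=-68544/71 = -965.41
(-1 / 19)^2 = 1/361 = 0.00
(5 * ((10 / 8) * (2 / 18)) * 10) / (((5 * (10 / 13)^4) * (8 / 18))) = 28561/3200 = 8.93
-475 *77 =-36575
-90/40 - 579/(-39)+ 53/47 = 33541/2444 = 13.72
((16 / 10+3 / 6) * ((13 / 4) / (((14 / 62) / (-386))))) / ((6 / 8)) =-77779/5 = -15555.80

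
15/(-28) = -15/28 = -0.54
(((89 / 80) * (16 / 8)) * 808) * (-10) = -17978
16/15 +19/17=557/255 = 2.18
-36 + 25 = -11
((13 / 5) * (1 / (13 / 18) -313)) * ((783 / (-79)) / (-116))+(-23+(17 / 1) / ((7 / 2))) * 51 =-10999299/11060 = -994.51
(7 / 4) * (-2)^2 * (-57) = -399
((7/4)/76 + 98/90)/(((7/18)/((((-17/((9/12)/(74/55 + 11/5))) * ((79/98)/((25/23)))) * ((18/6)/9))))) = -872583361/15361500 = -56.80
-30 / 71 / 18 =-5/213 = -0.02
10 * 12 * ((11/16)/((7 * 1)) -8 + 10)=3525/14 = 251.79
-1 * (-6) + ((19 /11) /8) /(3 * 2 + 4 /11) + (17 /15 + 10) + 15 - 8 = 40601/1680 = 24.17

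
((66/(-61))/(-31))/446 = 33/421693 = 0.00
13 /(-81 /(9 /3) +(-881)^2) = 13/776134 = 0.00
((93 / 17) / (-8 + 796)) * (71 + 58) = 11997/13396 = 0.90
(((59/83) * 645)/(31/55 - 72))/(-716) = 2093025/233492612 = 0.01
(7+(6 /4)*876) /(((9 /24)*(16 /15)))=6605/2 = 3302.50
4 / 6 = 2/3 = 0.67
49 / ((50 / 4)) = 98/25 = 3.92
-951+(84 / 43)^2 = -1751343/1849 = -947.18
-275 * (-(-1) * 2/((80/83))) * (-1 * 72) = 41085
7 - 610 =-603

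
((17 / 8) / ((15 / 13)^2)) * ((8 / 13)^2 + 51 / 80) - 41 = -5670437/144000 = -39.38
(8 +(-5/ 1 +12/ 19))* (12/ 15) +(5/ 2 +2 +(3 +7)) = 3307/190 = 17.41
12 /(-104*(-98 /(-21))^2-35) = -108/20699 = -0.01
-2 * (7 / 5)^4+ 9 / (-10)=-10729/1250 = -8.58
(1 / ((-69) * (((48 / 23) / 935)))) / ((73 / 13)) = -12155/10512 = -1.16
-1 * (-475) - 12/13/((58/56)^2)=5183767/10933 = 474.14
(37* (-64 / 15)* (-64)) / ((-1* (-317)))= 151552/4755 = 31.87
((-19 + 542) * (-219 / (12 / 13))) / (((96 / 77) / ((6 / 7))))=-5459597/64 = -85306.20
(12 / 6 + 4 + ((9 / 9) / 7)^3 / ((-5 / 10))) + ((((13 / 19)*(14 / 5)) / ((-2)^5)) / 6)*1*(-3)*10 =656237/104272 = 6.29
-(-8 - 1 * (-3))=5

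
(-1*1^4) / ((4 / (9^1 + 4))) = -13/4 = -3.25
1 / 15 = 0.07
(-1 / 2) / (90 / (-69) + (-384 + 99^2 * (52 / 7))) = -161/23319924 = 0.00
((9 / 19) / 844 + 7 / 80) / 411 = 28243/131815920 = 0.00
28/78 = 14/39 = 0.36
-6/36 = -1/6 = -0.17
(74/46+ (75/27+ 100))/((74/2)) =584/207 = 2.82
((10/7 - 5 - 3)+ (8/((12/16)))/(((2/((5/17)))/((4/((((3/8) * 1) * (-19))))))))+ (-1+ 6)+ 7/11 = -406424/223839 = -1.82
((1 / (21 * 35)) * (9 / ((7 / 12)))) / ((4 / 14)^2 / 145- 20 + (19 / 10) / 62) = -129456/123150335 = 0.00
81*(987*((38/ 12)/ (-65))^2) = 3206763/16900 = 189.75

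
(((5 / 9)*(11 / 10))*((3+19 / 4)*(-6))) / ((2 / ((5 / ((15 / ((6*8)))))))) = -682/3 = -227.33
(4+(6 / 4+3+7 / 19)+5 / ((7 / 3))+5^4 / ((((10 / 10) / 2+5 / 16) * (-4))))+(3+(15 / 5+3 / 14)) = -302717/1729 = -175.08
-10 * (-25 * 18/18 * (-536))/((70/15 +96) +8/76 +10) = -3819000/3157 = -1209.69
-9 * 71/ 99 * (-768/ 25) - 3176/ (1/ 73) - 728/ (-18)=-573232948/2475 = -231609.27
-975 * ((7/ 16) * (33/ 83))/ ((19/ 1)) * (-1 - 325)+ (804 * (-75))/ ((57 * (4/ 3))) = 26701875/12616 = 2116.51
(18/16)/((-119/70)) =-45/68 = -0.66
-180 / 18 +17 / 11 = -93/11 = -8.45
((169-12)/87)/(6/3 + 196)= 157/17226 = 0.01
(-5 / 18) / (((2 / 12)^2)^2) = -360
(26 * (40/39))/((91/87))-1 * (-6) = 2866/91 = 31.49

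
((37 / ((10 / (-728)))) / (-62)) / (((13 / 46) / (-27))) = -4150.68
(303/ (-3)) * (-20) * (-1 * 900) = -1818000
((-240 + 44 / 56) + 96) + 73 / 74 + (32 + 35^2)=288726/259 = 1114.77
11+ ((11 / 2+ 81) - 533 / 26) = 77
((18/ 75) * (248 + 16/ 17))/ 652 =6348/69275 = 0.09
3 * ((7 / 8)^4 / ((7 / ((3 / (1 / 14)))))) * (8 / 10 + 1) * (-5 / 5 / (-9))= 21609/10240 = 2.11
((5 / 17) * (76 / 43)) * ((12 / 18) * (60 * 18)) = 273600/731 = 374.28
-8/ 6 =-4/3 = -1.33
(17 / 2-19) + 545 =1069/2 = 534.50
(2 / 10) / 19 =1/95 = 0.01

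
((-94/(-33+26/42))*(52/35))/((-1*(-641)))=1833/272425 = 0.01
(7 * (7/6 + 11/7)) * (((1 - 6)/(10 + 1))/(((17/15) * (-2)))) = 2875/748 = 3.84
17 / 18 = 0.94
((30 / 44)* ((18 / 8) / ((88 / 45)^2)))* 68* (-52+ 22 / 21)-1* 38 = -851440819/596288 = -1427.90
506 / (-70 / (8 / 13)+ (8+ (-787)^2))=2024/2477053 = 0.00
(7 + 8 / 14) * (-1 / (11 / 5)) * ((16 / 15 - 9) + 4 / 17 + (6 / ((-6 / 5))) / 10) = 221593/7854 = 28.21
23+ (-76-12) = -65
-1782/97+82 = 6172/97 = 63.63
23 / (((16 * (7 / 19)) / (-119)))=-7429/16 = -464.31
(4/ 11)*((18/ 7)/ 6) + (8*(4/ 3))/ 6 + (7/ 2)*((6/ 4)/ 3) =10211/2772 = 3.68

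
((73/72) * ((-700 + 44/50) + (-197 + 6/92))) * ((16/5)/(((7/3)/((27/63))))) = -10746257/20125 = -533.98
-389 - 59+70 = -378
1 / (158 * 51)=1/8058 = 0.00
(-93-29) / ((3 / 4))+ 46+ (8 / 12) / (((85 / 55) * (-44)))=-116.68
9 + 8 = 17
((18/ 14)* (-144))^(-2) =49/1679616 = 0.00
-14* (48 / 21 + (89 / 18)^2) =-60631/162 = -374.27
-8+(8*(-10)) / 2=-48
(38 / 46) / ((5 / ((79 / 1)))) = 1501/115 = 13.05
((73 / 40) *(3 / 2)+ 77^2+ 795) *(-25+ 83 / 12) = -116776163/960 = -121641.84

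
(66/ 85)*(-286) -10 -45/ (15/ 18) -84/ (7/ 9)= -33496/85 = -394.07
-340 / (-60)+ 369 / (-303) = 1348/303 = 4.45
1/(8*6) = 1/48 = 0.02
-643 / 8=-80.38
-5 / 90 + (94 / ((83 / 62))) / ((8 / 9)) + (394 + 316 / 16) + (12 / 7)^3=510111743/1024884 = 497.73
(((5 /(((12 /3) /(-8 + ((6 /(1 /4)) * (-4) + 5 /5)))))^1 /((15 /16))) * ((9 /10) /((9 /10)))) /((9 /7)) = -2884/27 = -106.81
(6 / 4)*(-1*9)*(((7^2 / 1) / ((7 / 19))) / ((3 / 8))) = -4788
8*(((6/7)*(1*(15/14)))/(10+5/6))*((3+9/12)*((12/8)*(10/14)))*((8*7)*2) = 194400/637 = 305.18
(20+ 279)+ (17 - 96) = 220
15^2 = 225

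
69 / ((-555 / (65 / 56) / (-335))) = 100165/2072 = 48.34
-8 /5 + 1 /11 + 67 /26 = 1.07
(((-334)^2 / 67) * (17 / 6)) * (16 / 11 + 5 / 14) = 44092509/5159 = 8546.72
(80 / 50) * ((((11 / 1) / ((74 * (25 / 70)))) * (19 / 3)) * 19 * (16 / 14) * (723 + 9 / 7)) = 85900672/1295 = 66332.57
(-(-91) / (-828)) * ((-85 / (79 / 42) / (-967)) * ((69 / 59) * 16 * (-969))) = 419732040/4507187 = 93.13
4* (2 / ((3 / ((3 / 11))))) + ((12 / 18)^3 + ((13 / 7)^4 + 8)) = 14917297/713097 = 20.92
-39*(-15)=585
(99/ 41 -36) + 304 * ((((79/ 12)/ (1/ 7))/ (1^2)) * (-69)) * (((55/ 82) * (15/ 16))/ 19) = -10504191/328 = -32024.97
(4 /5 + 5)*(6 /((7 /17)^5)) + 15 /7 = 247235193/84035 = 2942.05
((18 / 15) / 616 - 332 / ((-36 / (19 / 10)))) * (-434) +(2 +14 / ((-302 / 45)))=-227391511/29898 = -7605.58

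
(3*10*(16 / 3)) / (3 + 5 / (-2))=320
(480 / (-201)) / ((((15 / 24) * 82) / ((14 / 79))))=-0.01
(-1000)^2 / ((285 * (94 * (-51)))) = -100000/136629 = -0.73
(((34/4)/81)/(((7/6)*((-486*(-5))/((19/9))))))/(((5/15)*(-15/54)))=-323/382725 = 0.00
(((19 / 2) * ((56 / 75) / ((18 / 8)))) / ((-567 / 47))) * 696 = -3314816/18225 = -181.88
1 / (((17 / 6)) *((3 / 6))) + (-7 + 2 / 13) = -1357/221 = -6.14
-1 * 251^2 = -63001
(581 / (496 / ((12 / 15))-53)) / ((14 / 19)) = 1577/1134 = 1.39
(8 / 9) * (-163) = -1304/9 = -144.89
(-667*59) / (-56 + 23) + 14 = 39815/33 = 1206.52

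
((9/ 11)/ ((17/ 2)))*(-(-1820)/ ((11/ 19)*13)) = 47880/2057 = 23.28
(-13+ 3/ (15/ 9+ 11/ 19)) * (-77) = 114961/128 = 898.13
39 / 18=13/6 = 2.17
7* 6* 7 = 294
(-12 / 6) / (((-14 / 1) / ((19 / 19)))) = 1/7 = 0.14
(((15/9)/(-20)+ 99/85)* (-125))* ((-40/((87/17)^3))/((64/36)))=39845875/1756008 = 22.69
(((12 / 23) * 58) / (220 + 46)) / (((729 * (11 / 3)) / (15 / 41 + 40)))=191980/111748329 = 0.00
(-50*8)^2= 160000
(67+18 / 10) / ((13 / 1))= 5.29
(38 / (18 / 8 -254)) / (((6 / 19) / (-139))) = 10564/159 = 66.44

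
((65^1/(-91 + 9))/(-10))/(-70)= -13/11480 = 0.00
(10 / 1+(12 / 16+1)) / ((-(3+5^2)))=-47/112 = -0.42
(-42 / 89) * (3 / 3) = -42/89 = -0.47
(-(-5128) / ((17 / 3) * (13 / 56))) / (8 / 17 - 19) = -41024/195 = -210.38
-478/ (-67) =478/67 = 7.13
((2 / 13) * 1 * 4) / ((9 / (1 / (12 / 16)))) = 32/351 = 0.09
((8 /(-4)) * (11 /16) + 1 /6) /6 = -29/144 = -0.20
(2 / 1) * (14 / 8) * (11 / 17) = 77/34 = 2.26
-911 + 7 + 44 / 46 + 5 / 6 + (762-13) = -21143/138 = -153.21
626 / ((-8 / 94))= -14711/2 = -7355.50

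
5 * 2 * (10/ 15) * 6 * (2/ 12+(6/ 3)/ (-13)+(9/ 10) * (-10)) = -14020/39 = -359.49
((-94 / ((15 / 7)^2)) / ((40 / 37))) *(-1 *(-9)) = -85211/500 = -170.42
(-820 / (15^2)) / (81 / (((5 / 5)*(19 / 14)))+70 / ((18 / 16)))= -1558/52115 = -0.03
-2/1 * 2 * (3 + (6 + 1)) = -40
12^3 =1728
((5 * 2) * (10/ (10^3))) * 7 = 0.70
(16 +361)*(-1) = -377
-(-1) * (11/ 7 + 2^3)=9.57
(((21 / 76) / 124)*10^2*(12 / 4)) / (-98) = -225/32984 = -0.01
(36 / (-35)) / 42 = -6/245 = -0.02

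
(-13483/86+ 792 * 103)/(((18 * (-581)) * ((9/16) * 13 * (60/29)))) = -203059537/394606485 = -0.51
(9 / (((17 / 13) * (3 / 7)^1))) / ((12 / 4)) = 91/17 = 5.35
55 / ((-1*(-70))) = 11/14 = 0.79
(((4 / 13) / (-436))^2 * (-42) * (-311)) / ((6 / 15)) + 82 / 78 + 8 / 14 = 69108434/42165669 = 1.64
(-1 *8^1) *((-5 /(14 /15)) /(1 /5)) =1500/7 = 214.29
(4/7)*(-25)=-100/7 = -14.29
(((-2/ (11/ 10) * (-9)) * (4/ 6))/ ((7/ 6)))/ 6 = 120/77 = 1.56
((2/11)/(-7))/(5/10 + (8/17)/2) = -68/1925 = -0.04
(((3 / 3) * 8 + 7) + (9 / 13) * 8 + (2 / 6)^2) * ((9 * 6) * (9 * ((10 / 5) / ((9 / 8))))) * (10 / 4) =579840/13 = 44603.08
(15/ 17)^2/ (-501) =-75/48263 = 0.00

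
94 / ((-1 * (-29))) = 94/29 = 3.24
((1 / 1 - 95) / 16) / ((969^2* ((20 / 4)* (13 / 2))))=-47/244129860 = 0.00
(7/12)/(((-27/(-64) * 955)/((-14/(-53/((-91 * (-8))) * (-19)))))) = -1141504/77896485 = -0.01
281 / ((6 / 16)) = 2248/3 = 749.33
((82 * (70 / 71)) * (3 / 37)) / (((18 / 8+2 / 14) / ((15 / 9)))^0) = 17220/2627 = 6.56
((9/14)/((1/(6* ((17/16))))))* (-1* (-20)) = 2295/28 = 81.96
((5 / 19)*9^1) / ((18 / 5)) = 25/38 = 0.66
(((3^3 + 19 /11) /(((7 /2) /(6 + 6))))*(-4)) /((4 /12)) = -91008/77 = -1181.92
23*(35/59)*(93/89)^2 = 6962445/467339 = 14.90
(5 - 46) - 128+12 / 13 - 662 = -10791/13 = -830.08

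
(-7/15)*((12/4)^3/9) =-7/5 = -1.40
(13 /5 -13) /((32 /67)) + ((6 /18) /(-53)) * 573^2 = -4423883/2120 = -2086.74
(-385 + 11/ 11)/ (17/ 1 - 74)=128/19 = 6.74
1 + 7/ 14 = 3/2 = 1.50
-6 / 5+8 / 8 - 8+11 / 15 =-112/15 = -7.47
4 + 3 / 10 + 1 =53/10 = 5.30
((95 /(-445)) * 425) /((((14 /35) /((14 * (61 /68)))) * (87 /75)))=-25353125/10324 = -2455.75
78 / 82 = 39/41 = 0.95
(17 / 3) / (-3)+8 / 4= 1/9 = 0.11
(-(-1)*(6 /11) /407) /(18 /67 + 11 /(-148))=1608/233167 = 0.01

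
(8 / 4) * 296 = 592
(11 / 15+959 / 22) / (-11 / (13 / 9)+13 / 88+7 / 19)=-14451476/2314635 = -6.24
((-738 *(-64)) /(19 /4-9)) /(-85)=188928/1445 = 130.75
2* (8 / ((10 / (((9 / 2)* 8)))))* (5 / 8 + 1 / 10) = 1044/25 = 41.76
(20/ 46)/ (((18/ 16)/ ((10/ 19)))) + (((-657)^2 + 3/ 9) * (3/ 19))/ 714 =44770906/468027 = 95.66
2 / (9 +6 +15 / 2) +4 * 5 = 904/45 = 20.09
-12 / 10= -6/5 = -1.20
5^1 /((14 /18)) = 45/7 = 6.43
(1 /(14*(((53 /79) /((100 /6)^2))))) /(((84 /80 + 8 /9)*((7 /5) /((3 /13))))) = 29625000/11782589 = 2.51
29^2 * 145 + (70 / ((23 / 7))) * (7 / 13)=36464985/299 = 121956.47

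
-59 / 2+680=1301/2 = 650.50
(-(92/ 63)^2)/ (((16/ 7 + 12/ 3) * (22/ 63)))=-1058/1089 = -0.97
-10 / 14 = -5/7 = -0.71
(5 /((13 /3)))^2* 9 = 2025/169 = 11.98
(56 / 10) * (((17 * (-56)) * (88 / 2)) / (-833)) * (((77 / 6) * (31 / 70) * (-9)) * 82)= -29527872/25 = -1181114.88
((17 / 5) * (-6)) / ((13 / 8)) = -816/65 = -12.55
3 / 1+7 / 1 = 10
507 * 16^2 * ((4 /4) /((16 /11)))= 89232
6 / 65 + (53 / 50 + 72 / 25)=2621/650 = 4.03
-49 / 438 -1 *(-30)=13091/438 = 29.89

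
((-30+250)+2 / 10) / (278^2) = 1101/386420 = 0.00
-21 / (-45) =7/15 = 0.47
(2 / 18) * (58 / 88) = 29/396 = 0.07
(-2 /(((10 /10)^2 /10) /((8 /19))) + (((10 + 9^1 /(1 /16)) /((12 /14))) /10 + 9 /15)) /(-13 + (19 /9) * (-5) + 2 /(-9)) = -17349/40660 = -0.43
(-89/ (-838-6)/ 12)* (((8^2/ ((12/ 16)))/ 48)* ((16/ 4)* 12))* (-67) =-95408/1899 = -50.24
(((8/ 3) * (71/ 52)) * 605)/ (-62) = -42955/1209 = -35.53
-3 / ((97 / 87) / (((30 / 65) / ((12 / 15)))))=-3915/2522 = -1.55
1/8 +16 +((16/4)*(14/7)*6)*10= 3969/8 = 496.12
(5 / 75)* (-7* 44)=-308/15 = -20.53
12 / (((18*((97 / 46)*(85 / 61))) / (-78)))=-145912/8245 = -17.70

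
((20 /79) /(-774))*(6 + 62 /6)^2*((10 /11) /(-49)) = 4900/3026727 = 0.00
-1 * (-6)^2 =-36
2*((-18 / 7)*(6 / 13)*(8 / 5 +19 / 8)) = -4293/455 = -9.44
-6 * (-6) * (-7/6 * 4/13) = -168/13 = -12.92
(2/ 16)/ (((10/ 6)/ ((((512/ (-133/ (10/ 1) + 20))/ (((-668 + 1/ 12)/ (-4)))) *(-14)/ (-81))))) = 4096/690435 = 0.01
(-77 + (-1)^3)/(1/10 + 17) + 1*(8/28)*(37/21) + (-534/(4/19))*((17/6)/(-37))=26204313/137788 = 190.18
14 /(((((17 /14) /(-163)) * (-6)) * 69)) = 15974/3519 = 4.54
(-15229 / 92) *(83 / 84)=-163.56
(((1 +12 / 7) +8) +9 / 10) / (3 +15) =271/420 = 0.65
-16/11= -1.45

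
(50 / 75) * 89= 178/3 = 59.33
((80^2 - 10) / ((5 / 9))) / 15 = 3834/5 = 766.80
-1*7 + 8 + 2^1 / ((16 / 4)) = 3/2 = 1.50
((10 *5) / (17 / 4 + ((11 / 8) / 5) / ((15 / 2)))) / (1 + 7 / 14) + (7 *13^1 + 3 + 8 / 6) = 198898/1929 = 103.11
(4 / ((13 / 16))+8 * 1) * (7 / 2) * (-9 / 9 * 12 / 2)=-3528/13 = -271.38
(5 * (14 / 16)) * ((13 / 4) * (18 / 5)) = 819/16 = 51.19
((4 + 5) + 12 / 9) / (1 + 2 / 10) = 155/18 = 8.61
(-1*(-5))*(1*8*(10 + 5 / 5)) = 440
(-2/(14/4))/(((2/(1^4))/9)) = -2.57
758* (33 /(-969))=-25.81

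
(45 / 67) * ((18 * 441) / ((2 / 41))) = 7322805/67 = 109295.60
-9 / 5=-1.80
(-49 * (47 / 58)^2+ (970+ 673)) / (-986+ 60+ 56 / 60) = -81282165/46678864 = -1.74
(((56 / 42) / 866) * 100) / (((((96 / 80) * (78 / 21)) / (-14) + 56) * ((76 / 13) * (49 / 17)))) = 27625/168349101 = 0.00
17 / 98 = 0.17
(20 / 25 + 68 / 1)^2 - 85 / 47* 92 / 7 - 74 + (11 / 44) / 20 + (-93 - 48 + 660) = 678356349/131600 = 5154.68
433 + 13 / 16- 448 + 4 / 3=-617/48 = -12.85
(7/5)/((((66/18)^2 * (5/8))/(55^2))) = 504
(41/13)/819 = 41/10647 = 0.00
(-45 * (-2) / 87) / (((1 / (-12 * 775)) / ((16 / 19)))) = -4464000/551 = -8101.63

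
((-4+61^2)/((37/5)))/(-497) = -2655/2627 = -1.01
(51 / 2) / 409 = 51/818 = 0.06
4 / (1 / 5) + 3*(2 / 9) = 62/3 = 20.67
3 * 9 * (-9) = -243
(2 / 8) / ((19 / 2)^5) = 8/2476099 = 0.00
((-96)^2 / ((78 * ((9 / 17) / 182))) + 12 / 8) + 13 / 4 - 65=486701/12 = 40558.42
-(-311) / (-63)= -311/63 = -4.94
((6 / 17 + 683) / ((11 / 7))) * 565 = 45945235/187 = 245696.44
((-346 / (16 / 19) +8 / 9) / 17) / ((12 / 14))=-206633/7344 = -28.14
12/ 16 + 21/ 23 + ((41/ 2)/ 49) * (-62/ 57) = 310397/256956 = 1.21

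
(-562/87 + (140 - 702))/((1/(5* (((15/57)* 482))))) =-360523.17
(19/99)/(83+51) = 19/13266 = 0.00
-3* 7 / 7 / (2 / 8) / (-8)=3/2 = 1.50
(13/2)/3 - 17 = -89/6 = -14.83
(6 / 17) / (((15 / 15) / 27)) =162/17 = 9.53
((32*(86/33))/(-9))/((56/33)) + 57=3247/63 = 51.54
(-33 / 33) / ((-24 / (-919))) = -919/24 = -38.29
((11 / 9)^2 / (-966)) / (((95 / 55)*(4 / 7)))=-1331/849528 = 0.00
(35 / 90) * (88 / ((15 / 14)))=4312/135 = 31.94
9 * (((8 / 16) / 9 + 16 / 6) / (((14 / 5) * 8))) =35/32 = 1.09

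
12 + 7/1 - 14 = 5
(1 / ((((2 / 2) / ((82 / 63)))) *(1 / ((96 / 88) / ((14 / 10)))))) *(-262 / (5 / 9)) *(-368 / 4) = 44004.33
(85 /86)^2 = 7225/7396 = 0.98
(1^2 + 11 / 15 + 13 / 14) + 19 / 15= 55/14 = 3.93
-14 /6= -7/3 = -2.33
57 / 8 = 7.12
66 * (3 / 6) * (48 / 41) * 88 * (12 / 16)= 104544/41 = 2549.85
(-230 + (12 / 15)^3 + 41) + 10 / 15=-70433/375 = -187.82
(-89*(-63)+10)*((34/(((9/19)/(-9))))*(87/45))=-105228878/15 = -7015258.53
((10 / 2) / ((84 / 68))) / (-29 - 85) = -0.04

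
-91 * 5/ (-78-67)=3.14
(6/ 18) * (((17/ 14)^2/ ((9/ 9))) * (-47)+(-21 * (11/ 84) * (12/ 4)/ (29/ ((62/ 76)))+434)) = 26240645/215992 = 121.49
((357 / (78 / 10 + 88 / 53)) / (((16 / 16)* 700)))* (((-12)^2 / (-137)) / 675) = -3604/42932375 = 0.00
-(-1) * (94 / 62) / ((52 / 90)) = 2115/806 = 2.62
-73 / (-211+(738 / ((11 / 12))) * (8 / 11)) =-8833/45317 = -0.19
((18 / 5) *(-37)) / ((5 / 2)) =-1332/25 = -53.28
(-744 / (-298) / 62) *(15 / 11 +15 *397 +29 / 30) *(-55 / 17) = -1965919/2533 = -776.12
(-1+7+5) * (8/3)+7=109/3 = 36.33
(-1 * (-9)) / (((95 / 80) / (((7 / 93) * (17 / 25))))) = 5712/14725 = 0.39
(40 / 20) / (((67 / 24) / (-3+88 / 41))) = -1680/2747 = -0.61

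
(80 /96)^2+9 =349/36 = 9.69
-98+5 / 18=-1759/18 = -97.72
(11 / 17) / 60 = 11/1020 = 0.01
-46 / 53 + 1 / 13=-545/689 = -0.79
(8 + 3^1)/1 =11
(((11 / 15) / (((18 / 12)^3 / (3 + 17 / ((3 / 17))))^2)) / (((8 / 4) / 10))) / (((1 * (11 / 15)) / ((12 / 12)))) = 28417280/6561 = 4331.24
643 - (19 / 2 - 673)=2613/2 = 1306.50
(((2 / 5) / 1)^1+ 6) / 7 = 32/35 = 0.91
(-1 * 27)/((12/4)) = -9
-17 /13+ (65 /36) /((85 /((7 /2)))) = -19625/15912 = -1.23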